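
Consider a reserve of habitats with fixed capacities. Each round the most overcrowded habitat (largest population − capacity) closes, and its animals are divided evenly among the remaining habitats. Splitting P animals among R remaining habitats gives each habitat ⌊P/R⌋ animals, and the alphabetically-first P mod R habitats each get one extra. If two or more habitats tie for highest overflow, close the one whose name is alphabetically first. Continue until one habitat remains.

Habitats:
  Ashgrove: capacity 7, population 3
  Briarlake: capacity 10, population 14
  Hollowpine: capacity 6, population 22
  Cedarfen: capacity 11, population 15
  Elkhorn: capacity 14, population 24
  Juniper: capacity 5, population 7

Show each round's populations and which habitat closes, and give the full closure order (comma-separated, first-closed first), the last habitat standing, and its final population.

Closure order: Hollowpine, Elkhorn, Briarlake, Cedarfen, Juniper
Last habitat: Ashgrove with 85 animals

Round 1: Ashgrove=3 Briarlake=14 Cedarfen=15 Elkhorn=24 Hollowpine=22 Juniper=7 → close Hollowpine (overflow 16)
  22÷5 = 4 each, +1 to first 2
Round 2: Ashgrove=8 Briarlake=19 Cedarfen=19 Elkhorn=28 Juniper=11 → close Elkhorn (overflow 14)
  28÷4 = 7 each, +1 to first 0
Round 3: Ashgrove=15 Briarlake=26 Cedarfen=26 Juniper=18 → close Briarlake (overflow 16)
  26÷3 = 8 each, +1 to first 2
Round 4: Ashgrove=24 Cedarfen=35 Juniper=26 → close Cedarfen (overflow 24)
  35÷2 = 17 each, +1 to first 1
Round 5: Ashgrove=42 Juniper=43 → close Juniper (overflow 38)
  43÷1 = 43 each, +1 to first 0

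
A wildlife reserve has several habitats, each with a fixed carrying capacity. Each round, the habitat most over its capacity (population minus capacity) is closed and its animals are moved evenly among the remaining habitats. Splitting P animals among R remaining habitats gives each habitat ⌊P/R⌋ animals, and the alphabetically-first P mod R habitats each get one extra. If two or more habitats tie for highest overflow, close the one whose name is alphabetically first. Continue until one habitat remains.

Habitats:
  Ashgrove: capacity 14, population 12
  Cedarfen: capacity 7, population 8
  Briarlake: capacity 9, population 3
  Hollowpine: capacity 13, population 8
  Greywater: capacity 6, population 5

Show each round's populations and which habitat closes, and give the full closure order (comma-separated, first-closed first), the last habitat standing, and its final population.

Closure order: Cedarfen, Greywater, Ashgrove, Briarlake
Last habitat: Hollowpine with 36 animals

Round 1: Ashgrove=12 Briarlake=3 Cedarfen=8 Greywater=5 Hollowpine=8 → close Cedarfen (overflow 1)
  8÷4 = 2 each, +1 to first 0
Round 2: Ashgrove=14 Briarlake=5 Greywater=7 Hollowpine=10 → close Greywater (overflow 1)
  7÷3 = 2 each, +1 to first 1
Round 3: Ashgrove=17 Briarlake=7 Hollowpine=12 → close Ashgrove (overflow 3)
  17÷2 = 8 each, +1 to first 1
Round 4: Briarlake=16 Hollowpine=20 → close Briarlake (overflow 7)
  16÷1 = 16 each, +1 to first 0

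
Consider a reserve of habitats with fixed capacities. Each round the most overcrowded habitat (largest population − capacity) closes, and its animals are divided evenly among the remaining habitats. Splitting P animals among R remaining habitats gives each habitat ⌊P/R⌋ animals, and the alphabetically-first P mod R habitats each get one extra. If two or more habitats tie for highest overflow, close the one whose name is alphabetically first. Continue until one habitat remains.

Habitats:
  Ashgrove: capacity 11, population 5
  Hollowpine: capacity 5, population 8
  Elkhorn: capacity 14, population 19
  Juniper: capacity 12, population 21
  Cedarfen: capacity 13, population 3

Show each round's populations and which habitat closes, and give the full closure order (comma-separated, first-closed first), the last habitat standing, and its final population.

Closure order: Juniper, Elkhorn, Hollowpine, Ashgrove
Last habitat: Cedarfen with 56 animals

Round 1: Ashgrove=5 Cedarfen=3 Elkhorn=19 Hollowpine=8 Juniper=21 → close Juniper (overflow 9)
  21÷4 = 5 each, +1 to first 1
Round 2: Ashgrove=11 Cedarfen=8 Elkhorn=24 Hollowpine=13 → close Elkhorn (overflow 10)
  24÷3 = 8 each, +1 to first 0
Round 3: Ashgrove=19 Cedarfen=16 Hollowpine=21 → close Hollowpine (overflow 16)
  21÷2 = 10 each, +1 to first 1
Round 4: Ashgrove=30 Cedarfen=26 → close Ashgrove (overflow 19)
  30÷1 = 30 each, +1 to first 0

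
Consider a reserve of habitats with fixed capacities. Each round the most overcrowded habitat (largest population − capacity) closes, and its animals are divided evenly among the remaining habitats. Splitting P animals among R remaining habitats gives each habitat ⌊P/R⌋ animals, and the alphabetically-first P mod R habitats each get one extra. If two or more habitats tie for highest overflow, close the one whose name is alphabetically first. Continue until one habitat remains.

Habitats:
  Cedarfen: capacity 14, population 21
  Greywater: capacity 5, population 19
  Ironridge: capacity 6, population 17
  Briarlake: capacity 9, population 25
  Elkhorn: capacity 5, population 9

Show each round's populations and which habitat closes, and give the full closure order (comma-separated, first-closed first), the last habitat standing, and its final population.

Round 1: Briarlake=25 Cedarfen=21 Elkhorn=9 Greywater=19 Ironridge=17 → close Briarlake (overflow 16)
  25÷4 = 6 each, +1 to first 1
Round 2: Cedarfen=28 Elkhorn=15 Greywater=25 Ironridge=23 → close Greywater (overflow 20)
  25÷3 = 8 each, +1 to first 1
Round 3: Cedarfen=37 Elkhorn=23 Ironridge=31 → close Ironridge (overflow 25)
  31÷2 = 15 each, +1 to first 1
Round 4: Cedarfen=53 Elkhorn=38 → close Cedarfen (overflow 39)
  53÷1 = 53 each, +1 to first 0

Closure order: Briarlake, Greywater, Ironridge, Cedarfen
Last habitat: Elkhorn with 91 animals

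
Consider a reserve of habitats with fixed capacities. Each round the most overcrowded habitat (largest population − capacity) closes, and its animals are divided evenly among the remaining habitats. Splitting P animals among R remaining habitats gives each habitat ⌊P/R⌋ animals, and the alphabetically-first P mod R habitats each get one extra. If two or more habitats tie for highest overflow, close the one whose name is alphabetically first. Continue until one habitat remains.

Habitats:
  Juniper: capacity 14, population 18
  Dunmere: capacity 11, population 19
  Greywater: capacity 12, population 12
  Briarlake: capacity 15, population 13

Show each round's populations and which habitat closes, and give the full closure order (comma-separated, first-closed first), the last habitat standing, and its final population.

Closure order: Dunmere, Juniper, Greywater
Last habitat: Briarlake with 62 animals

Round 1: Briarlake=13 Dunmere=19 Greywater=12 Juniper=18 → close Dunmere (overflow 8)
  19÷3 = 6 each, +1 to first 1
Round 2: Briarlake=20 Greywater=18 Juniper=24 → close Juniper (overflow 10)
  24÷2 = 12 each, +1 to first 0
Round 3: Briarlake=32 Greywater=30 → close Greywater (overflow 18)
  30÷1 = 30 each, +1 to first 0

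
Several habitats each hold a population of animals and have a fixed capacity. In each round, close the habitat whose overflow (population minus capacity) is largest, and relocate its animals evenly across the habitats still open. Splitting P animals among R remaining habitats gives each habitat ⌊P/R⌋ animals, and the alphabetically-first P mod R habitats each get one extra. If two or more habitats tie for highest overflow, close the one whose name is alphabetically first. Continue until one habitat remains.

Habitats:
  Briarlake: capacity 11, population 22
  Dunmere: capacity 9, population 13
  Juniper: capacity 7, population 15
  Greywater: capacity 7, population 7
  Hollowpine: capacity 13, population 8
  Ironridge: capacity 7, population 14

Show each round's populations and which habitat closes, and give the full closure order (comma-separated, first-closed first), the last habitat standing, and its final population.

Round 1: Briarlake=22 Dunmere=13 Greywater=7 Hollowpine=8 Ironridge=14 Juniper=15 → close Briarlake (overflow 11)
  22÷5 = 4 each, +1 to first 2
Round 2: Dunmere=18 Greywater=12 Hollowpine=12 Ironridge=18 Juniper=19 → close Juniper (overflow 12)
  19÷4 = 4 each, +1 to first 3
Round 3: Dunmere=23 Greywater=17 Hollowpine=17 Ironridge=22 → close Ironridge (overflow 15)
  22÷3 = 7 each, +1 to first 1
Round 4: Dunmere=31 Greywater=24 Hollowpine=24 → close Dunmere (overflow 22)
  31÷2 = 15 each, +1 to first 1
Round 5: Greywater=40 Hollowpine=39 → close Greywater (overflow 33)
  40÷1 = 40 each, +1 to first 0

Closure order: Briarlake, Juniper, Ironridge, Dunmere, Greywater
Last habitat: Hollowpine with 79 animals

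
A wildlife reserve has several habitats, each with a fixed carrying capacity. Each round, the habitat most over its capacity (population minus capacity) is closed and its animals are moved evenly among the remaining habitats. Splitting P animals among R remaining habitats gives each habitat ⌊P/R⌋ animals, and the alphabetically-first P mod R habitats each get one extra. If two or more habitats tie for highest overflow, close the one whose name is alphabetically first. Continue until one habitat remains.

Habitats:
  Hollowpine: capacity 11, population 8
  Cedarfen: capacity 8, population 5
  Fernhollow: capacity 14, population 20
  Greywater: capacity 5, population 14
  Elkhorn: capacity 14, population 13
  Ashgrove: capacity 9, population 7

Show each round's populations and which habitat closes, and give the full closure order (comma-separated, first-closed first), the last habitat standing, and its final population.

Round 1: Ashgrove=7 Cedarfen=5 Elkhorn=13 Fernhollow=20 Greywater=14 Hollowpine=8 → close Greywater (overflow 9)
  14÷5 = 2 each, +1 to first 4
Round 2: Ashgrove=10 Cedarfen=8 Elkhorn=16 Fernhollow=23 Hollowpine=10 → close Fernhollow (overflow 9)
  23÷4 = 5 each, +1 to first 3
Round 3: Ashgrove=16 Cedarfen=14 Elkhorn=22 Hollowpine=15 → close Elkhorn (overflow 8)
  22÷3 = 7 each, +1 to first 1
Round 4: Ashgrove=24 Cedarfen=21 Hollowpine=22 → close Ashgrove (overflow 15)
  24÷2 = 12 each, +1 to first 0
Round 5: Cedarfen=33 Hollowpine=34 → close Cedarfen (overflow 25)
  33÷1 = 33 each, +1 to first 0

Closure order: Greywater, Fernhollow, Elkhorn, Ashgrove, Cedarfen
Last habitat: Hollowpine with 67 animals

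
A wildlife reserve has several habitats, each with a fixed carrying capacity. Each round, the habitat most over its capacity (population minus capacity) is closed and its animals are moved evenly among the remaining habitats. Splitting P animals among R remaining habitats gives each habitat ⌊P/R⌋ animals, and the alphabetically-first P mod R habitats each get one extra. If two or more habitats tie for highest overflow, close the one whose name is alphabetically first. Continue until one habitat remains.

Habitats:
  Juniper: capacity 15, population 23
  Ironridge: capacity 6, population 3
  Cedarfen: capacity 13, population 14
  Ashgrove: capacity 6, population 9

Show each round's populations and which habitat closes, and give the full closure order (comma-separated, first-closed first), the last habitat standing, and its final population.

Round 1: Ashgrove=9 Cedarfen=14 Ironridge=3 Juniper=23 → close Juniper (overflow 8)
  23÷3 = 7 each, +1 to first 2
Round 2: Ashgrove=17 Cedarfen=22 Ironridge=10 → close Ashgrove (overflow 11)
  17÷2 = 8 each, +1 to first 1
Round 3: Cedarfen=31 Ironridge=18 → close Cedarfen (overflow 18)
  31÷1 = 31 each, +1 to first 0

Closure order: Juniper, Ashgrove, Cedarfen
Last habitat: Ironridge with 49 animals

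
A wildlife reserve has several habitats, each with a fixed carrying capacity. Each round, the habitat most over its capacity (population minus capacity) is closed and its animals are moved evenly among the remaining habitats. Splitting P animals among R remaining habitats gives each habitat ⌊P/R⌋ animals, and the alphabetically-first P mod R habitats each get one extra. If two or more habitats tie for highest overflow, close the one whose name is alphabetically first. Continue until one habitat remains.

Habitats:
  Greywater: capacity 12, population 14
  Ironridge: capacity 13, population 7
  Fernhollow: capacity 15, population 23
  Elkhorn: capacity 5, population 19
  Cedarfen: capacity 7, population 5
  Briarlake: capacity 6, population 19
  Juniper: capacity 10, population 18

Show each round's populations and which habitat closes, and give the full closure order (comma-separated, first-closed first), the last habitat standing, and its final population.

Round 1: Briarlake=19 Cedarfen=5 Elkhorn=19 Fernhollow=23 Greywater=14 Ironridge=7 Juniper=18 → close Elkhorn (overflow 14)
  19÷6 = 3 each, +1 to first 1
Round 2: Briarlake=23 Cedarfen=8 Fernhollow=26 Greywater=17 Ironridge=10 Juniper=21 → close Briarlake (overflow 17)
  23÷5 = 4 each, +1 to first 3
Round 3: Cedarfen=13 Fernhollow=31 Greywater=22 Ironridge=14 Juniper=25 → close Fernhollow (overflow 16)
  31÷4 = 7 each, +1 to first 3
Round 4: Cedarfen=21 Greywater=30 Ironridge=22 Juniper=32 → close Juniper (overflow 22)
  32÷3 = 10 each, +1 to first 2
Round 5: Cedarfen=32 Greywater=41 Ironridge=32 → close Greywater (overflow 29)
  41÷2 = 20 each, +1 to first 1
Round 6: Cedarfen=53 Ironridge=52 → close Cedarfen (overflow 46)
  53÷1 = 53 each, +1 to first 0

Closure order: Elkhorn, Briarlake, Fernhollow, Juniper, Greywater, Cedarfen
Last habitat: Ironridge with 105 animals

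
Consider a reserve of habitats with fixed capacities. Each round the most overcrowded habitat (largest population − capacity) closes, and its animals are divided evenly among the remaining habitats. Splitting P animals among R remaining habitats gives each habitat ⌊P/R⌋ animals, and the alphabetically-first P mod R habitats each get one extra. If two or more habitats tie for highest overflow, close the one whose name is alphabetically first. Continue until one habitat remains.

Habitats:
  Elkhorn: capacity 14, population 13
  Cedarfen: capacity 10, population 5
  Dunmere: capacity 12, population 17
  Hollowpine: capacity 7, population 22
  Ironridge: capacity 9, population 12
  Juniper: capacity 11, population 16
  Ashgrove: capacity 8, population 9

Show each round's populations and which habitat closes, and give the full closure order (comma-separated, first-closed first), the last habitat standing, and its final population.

Closure order: Hollowpine, Dunmere, Juniper, Ashgrove, Ironridge, Elkhorn
Last habitat: Cedarfen with 94 animals

Round 1: Ashgrove=9 Cedarfen=5 Dunmere=17 Elkhorn=13 Hollowpine=22 Ironridge=12 Juniper=16 → close Hollowpine (overflow 15)
  22÷6 = 3 each, +1 to first 4
Round 2: Ashgrove=13 Cedarfen=9 Dunmere=21 Elkhorn=17 Ironridge=15 Juniper=19 → close Dunmere (overflow 9)
  21÷5 = 4 each, +1 to first 1
Round 3: Ashgrove=18 Cedarfen=13 Elkhorn=21 Ironridge=19 Juniper=23 → close Juniper (overflow 12)
  23÷4 = 5 each, +1 to first 3
Round 4: Ashgrove=24 Cedarfen=19 Elkhorn=27 Ironridge=24 → close Ashgrove (overflow 16)
  24÷3 = 8 each, +1 to first 0
Round 5: Cedarfen=27 Elkhorn=35 Ironridge=32 → close Ironridge (overflow 23)
  32÷2 = 16 each, +1 to first 0
Round 6: Cedarfen=43 Elkhorn=51 → close Elkhorn (overflow 37)
  51÷1 = 51 each, +1 to first 0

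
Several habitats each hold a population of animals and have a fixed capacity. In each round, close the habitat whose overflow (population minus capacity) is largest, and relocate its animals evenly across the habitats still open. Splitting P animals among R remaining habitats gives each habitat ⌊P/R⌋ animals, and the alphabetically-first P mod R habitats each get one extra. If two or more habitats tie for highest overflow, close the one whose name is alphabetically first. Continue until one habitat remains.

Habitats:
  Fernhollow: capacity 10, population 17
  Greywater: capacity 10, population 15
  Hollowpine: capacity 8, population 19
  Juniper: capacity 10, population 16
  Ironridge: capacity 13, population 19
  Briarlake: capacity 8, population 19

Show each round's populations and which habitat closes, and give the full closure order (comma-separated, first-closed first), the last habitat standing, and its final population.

Closure order: Briarlake, Hollowpine, Fernhollow, Ironridge, Greywater
Last habitat: Juniper with 105 animals

Round 1: Briarlake=19 Fernhollow=17 Greywater=15 Hollowpine=19 Ironridge=19 Juniper=16 → close Briarlake (overflow 11)
  19÷5 = 3 each, +1 to first 4
Round 2: Fernhollow=21 Greywater=19 Hollowpine=23 Ironridge=23 Juniper=19 → close Hollowpine (overflow 15)
  23÷4 = 5 each, +1 to first 3
Round 3: Fernhollow=27 Greywater=25 Ironridge=29 Juniper=24 → close Fernhollow (overflow 17)
  27÷3 = 9 each, +1 to first 0
Round 4: Greywater=34 Ironridge=38 Juniper=33 → close Ironridge (overflow 25)
  38÷2 = 19 each, +1 to first 0
Round 5: Greywater=53 Juniper=52 → close Greywater (overflow 43)
  53÷1 = 53 each, +1 to first 0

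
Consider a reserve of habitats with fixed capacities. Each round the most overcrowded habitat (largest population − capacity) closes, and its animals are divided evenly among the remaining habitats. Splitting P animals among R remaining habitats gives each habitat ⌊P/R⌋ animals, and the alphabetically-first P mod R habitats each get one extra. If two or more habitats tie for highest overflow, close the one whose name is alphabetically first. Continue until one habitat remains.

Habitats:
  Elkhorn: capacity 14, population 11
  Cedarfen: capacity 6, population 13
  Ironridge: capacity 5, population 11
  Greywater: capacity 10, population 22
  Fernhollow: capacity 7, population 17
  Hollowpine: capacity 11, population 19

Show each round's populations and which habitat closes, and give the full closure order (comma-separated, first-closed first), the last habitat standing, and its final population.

Round 1: Cedarfen=13 Elkhorn=11 Fernhollow=17 Greywater=22 Hollowpine=19 Ironridge=11 → close Greywater (overflow 12)
  22÷5 = 4 each, +1 to first 2
Round 2: Cedarfen=18 Elkhorn=16 Fernhollow=21 Hollowpine=23 Ironridge=15 → close Fernhollow (overflow 14)
  21÷4 = 5 each, +1 to first 1
Round 3: Cedarfen=24 Elkhorn=21 Hollowpine=28 Ironridge=20 → close Cedarfen (overflow 18)
  24÷3 = 8 each, +1 to first 0
Round 4: Elkhorn=29 Hollowpine=36 Ironridge=28 → close Hollowpine (overflow 25)
  36÷2 = 18 each, +1 to first 0
Round 5: Elkhorn=47 Ironridge=46 → close Ironridge (overflow 41)
  46÷1 = 46 each, +1 to first 0

Closure order: Greywater, Fernhollow, Cedarfen, Hollowpine, Ironridge
Last habitat: Elkhorn with 93 animals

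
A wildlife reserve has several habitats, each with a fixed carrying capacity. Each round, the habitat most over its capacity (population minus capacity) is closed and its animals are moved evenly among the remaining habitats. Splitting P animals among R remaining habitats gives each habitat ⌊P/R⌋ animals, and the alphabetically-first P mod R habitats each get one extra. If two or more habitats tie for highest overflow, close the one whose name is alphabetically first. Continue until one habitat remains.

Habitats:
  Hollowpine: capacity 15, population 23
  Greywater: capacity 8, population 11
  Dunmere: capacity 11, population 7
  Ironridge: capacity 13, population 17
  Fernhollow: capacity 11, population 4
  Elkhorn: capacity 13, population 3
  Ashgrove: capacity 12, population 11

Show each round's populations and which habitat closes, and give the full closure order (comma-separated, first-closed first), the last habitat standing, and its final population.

Closure order: Hollowpine, Greywater, Ironridge, Ashgrove, Dunmere, Fernhollow
Last habitat: Elkhorn with 76 animals

Round 1: Ashgrove=11 Dunmere=7 Elkhorn=3 Fernhollow=4 Greywater=11 Hollowpine=23 Ironridge=17 → close Hollowpine (overflow 8)
  23÷6 = 3 each, +1 to first 5
Round 2: Ashgrove=15 Dunmere=11 Elkhorn=7 Fernhollow=8 Greywater=15 Ironridge=20 → close Greywater (overflow 7)
  15÷5 = 3 each, +1 to first 0
Round 3: Ashgrove=18 Dunmere=14 Elkhorn=10 Fernhollow=11 Ironridge=23 → close Ironridge (overflow 10)
  23÷4 = 5 each, +1 to first 3
Round 4: Ashgrove=24 Dunmere=20 Elkhorn=16 Fernhollow=16 → close Ashgrove (overflow 12)
  24÷3 = 8 each, +1 to first 0
Round 5: Dunmere=28 Elkhorn=24 Fernhollow=24 → close Dunmere (overflow 17)
  28÷2 = 14 each, +1 to first 0
Round 6: Elkhorn=38 Fernhollow=38 → close Fernhollow (overflow 27)
  38÷1 = 38 each, +1 to first 0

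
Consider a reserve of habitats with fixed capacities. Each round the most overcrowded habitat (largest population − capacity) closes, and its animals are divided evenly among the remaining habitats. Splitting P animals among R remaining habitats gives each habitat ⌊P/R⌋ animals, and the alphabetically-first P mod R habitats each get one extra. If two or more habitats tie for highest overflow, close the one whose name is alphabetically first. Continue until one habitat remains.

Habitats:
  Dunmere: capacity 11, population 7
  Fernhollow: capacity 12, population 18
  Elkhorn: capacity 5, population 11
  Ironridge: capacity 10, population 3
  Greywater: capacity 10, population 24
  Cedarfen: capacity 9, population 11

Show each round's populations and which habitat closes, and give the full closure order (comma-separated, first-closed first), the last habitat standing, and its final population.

Closure order: Greywater, Elkhorn, Fernhollow, Cedarfen, Dunmere
Last habitat: Ironridge with 74 animals

Round 1: Cedarfen=11 Dunmere=7 Elkhorn=11 Fernhollow=18 Greywater=24 Ironridge=3 → close Greywater (overflow 14)
  24÷5 = 4 each, +1 to first 4
Round 2: Cedarfen=16 Dunmere=12 Elkhorn=16 Fernhollow=23 Ironridge=7 → close Elkhorn (overflow 11)
  16÷4 = 4 each, +1 to first 0
Round 3: Cedarfen=20 Dunmere=16 Fernhollow=27 Ironridge=11 → close Fernhollow (overflow 15)
  27÷3 = 9 each, +1 to first 0
Round 4: Cedarfen=29 Dunmere=25 Ironridge=20 → close Cedarfen (overflow 20)
  29÷2 = 14 each, +1 to first 1
Round 5: Dunmere=40 Ironridge=34 → close Dunmere (overflow 29)
  40÷1 = 40 each, +1 to first 0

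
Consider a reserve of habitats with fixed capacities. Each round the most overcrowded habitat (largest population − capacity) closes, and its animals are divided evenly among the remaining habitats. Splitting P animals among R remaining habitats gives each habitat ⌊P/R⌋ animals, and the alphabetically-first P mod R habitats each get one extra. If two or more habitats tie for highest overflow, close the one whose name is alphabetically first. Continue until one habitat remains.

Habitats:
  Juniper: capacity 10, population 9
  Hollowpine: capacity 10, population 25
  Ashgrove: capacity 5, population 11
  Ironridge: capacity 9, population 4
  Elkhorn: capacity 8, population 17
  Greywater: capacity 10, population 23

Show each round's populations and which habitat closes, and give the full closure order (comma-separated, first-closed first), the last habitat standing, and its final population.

Closure order: Hollowpine, Greywater, Elkhorn, Ashgrove, Juniper
Last habitat: Ironridge with 89 animals

Round 1: Ashgrove=11 Elkhorn=17 Greywater=23 Hollowpine=25 Ironridge=4 Juniper=9 → close Hollowpine (overflow 15)
  25÷5 = 5 each, +1 to first 0
Round 2: Ashgrove=16 Elkhorn=22 Greywater=28 Ironridge=9 Juniper=14 → close Greywater (overflow 18)
  28÷4 = 7 each, +1 to first 0
Round 3: Ashgrove=23 Elkhorn=29 Ironridge=16 Juniper=21 → close Elkhorn (overflow 21)
  29÷3 = 9 each, +1 to first 2
Round 4: Ashgrove=33 Ironridge=26 Juniper=30 → close Ashgrove (overflow 28)
  33÷2 = 16 each, +1 to first 1
Round 5: Ironridge=43 Juniper=46 → close Juniper (overflow 36)
  46÷1 = 46 each, +1 to first 0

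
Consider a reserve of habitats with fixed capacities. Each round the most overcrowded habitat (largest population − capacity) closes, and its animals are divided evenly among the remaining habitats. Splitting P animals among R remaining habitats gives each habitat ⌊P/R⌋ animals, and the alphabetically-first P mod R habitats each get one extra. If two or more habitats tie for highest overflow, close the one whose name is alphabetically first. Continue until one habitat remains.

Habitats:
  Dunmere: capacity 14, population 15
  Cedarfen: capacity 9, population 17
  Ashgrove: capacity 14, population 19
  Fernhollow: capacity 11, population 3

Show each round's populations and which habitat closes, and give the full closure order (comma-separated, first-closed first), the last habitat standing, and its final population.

Closure order: Cedarfen, Ashgrove, Dunmere
Last habitat: Fernhollow with 54 animals

Round 1: Ashgrove=19 Cedarfen=17 Dunmere=15 Fernhollow=3 → close Cedarfen (overflow 8)
  17÷3 = 5 each, +1 to first 2
Round 2: Ashgrove=25 Dunmere=21 Fernhollow=8 → close Ashgrove (overflow 11)
  25÷2 = 12 each, +1 to first 1
Round 3: Dunmere=34 Fernhollow=20 → close Dunmere (overflow 20)
  34÷1 = 34 each, +1 to first 0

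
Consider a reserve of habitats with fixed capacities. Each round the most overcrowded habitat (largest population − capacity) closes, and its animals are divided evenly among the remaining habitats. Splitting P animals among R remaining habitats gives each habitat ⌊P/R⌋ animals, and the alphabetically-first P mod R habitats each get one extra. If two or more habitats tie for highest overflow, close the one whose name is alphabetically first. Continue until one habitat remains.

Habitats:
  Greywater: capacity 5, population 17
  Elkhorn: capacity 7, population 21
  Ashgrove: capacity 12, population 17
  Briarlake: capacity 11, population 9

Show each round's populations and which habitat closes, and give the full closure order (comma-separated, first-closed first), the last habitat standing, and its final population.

Closure order: Elkhorn, Greywater, Ashgrove
Last habitat: Briarlake with 64 animals

Round 1: Ashgrove=17 Briarlake=9 Elkhorn=21 Greywater=17 → close Elkhorn (overflow 14)
  21÷3 = 7 each, +1 to first 0
Round 2: Ashgrove=24 Briarlake=16 Greywater=24 → close Greywater (overflow 19)
  24÷2 = 12 each, +1 to first 0
Round 3: Ashgrove=36 Briarlake=28 → close Ashgrove (overflow 24)
  36÷1 = 36 each, +1 to first 0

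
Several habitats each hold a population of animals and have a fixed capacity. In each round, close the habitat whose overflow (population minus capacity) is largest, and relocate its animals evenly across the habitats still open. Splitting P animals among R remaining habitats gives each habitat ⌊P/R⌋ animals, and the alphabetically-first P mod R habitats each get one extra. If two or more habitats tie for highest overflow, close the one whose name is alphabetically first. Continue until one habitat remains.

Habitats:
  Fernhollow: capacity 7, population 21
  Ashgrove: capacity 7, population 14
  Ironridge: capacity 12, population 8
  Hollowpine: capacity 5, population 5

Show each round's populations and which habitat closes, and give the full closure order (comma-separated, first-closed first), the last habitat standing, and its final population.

Closure order: Fernhollow, Ashgrove, Hollowpine
Last habitat: Ironridge with 48 animals

Round 1: Ashgrove=14 Fernhollow=21 Hollowpine=5 Ironridge=8 → close Fernhollow (overflow 14)
  21÷3 = 7 each, +1 to first 0
Round 2: Ashgrove=21 Hollowpine=12 Ironridge=15 → close Ashgrove (overflow 14)
  21÷2 = 10 each, +1 to first 1
Round 3: Hollowpine=23 Ironridge=25 → close Hollowpine (overflow 18)
  23÷1 = 23 each, +1 to first 0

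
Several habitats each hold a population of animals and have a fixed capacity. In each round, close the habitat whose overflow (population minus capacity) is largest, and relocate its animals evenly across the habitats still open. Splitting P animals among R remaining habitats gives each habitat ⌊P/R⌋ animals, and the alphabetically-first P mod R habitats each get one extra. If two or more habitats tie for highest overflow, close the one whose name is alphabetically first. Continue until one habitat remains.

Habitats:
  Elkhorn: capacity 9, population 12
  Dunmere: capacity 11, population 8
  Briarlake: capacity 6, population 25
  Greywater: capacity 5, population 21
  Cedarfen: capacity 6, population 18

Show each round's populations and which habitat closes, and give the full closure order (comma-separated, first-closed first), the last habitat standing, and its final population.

Round 1: Briarlake=25 Cedarfen=18 Dunmere=8 Elkhorn=12 Greywater=21 → close Briarlake (overflow 19)
  25÷4 = 6 each, +1 to first 1
Round 2: Cedarfen=25 Dunmere=14 Elkhorn=18 Greywater=27 → close Greywater (overflow 22)
  27÷3 = 9 each, +1 to first 0
Round 3: Cedarfen=34 Dunmere=23 Elkhorn=27 → close Cedarfen (overflow 28)
  34÷2 = 17 each, +1 to first 0
Round 4: Dunmere=40 Elkhorn=44 → close Elkhorn (overflow 35)
  44÷1 = 44 each, +1 to first 0

Closure order: Briarlake, Greywater, Cedarfen, Elkhorn
Last habitat: Dunmere with 84 animals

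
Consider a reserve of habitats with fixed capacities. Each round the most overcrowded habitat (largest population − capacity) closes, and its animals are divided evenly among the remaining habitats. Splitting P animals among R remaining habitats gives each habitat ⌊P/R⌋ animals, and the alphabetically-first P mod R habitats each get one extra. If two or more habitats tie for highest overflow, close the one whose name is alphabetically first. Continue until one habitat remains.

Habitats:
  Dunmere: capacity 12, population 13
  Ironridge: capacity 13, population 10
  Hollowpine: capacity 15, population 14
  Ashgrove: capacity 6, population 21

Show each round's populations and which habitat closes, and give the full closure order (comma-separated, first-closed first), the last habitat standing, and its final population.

Closure order: Ashgrove, Dunmere, Hollowpine
Last habitat: Ironridge with 58 animals

Round 1: Ashgrove=21 Dunmere=13 Hollowpine=14 Ironridge=10 → close Ashgrove (overflow 15)
  21÷3 = 7 each, +1 to first 0
Round 2: Dunmere=20 Hollowpine=21 Ironridge=17 → close Dunmere (overflow 8)
  20÷2 = 10 each, +1 to first 0
Round 3: Hollowpine=31 Ironridge=27 → close Hollowpine (overflow 16)
  31÷1 = 31 each, +1 to first 0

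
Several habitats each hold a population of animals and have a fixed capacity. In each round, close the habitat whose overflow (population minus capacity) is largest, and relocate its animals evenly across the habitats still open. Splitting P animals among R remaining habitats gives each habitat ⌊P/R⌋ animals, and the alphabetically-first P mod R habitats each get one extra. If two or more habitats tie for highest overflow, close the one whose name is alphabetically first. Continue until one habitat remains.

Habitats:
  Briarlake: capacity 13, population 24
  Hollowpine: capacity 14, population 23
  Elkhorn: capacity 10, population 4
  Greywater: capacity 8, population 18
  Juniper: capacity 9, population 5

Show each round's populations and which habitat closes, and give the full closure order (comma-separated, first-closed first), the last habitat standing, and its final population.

Round 1: Briarlake=24 Elkhorn=4 Greywater=18 Hollowpine=23 Juniper=5 → close Briarlake (overflow 11)
  24÷4 = 6 each, +1 to first 0
Round 2: Elkhorn=10 Greywater=24 Hollowpine=29 Juniper=11 → close Greywater (overflow 16)
  24÷3 = 8 each, +1 to first 0
Round 3: Elkhorn=18 Hollowpine=37 Juniper=19 → close Hollowpine (overflow 23)
  37÷2 = 18 each, +1 to first 1
Round 4: Elkhorn=37 Juniper=37 → close Juniper (overflow 28)
  37÷1 = 37 each, +1 to first 0

Closure order: Briarlake, Greywater, Hollowpine, Juniper
Last habitat: Elkhorn with 74 animals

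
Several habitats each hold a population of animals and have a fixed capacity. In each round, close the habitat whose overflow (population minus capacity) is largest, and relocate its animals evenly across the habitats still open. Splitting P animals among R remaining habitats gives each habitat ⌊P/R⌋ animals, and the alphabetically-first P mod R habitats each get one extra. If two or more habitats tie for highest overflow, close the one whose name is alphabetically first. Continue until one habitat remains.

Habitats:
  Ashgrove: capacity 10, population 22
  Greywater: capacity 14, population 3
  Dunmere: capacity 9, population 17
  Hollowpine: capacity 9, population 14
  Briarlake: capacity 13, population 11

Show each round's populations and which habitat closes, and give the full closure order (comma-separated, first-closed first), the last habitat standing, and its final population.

Closure order: Ashgrove, Dunmere, Hollowpine, Briarlake
Last habitat: Greywater with 67 animals

Round 1: Ashgrove=22 Briarlake=11 Dunmere=17 Greywater=3 Hollowpine=14 → close Ashgrove (overflow 12)
  22÷4 = 5 each, +1 to first 2
Round 2: Briarlake=17 Dunmere=23 Greywater=8 Hollowpine=19 → close Dunmere (overflow 14)
  23÷3 = 7 each, +1 to first 2
Round 3: Briarlake=25 Greywater=16 Hollowpine=26 → close Hollowpine (overflow 17)
  26÷2 = 13 each, +1 to first 0
Round 4: Briarlake=38 Greywater=29 → close Briarlake (overflow 25)
  38÷1 = 38 each, +1 to first 0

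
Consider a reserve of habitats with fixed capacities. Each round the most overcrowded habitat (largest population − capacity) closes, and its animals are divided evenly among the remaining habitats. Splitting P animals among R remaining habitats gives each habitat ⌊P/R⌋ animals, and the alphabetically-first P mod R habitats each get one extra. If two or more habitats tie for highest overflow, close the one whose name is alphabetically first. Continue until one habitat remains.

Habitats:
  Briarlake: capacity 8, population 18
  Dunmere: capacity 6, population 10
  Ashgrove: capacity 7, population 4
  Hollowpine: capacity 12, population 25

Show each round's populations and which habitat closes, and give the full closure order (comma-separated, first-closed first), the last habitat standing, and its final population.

Closure order: Hollowpine, Briarlake, Dunmere
Last habitat: Ashgrove with 57 animals

Round 1: Ashgrove=4 Briarlake=18 Dunmere=10 Hollowpine=25 → close Hollowpine (overflow 13)
  25÷3 = 8 each, +1 to first 1
Round 2: Ashgrove=13 Briarlake=26 Dunmere=18 → close Briarlake (overflow 18)
  26÷2 = 13 each, +1 to first 0
Round 3: Ashgrove=26 Dunmere=31 → close Dunmere (overflow 25)
  31÷1 = 31 each, +1 to first 0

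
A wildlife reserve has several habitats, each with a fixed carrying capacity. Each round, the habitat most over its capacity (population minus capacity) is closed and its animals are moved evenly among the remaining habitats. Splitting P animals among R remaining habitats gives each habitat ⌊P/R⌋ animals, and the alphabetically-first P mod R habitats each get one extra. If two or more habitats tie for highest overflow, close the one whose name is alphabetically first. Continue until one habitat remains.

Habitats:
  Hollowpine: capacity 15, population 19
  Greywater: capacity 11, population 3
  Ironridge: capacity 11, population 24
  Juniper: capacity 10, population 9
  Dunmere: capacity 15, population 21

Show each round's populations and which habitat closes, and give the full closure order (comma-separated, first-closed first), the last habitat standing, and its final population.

Closure order: Ironridge, Dunmere, Hollowpine, Juniper
Last habitat: Greywater with 76 animals

Round 1: Dunmere=21 Greywater=3 Hollowpine=19 Ironridge=24 Juniper=9 → close Ironridge (overflow 13)
  24÷4 = 6 each, +1 to first 0
Round 2: Dunmere=27 Greywater=9 Hollowpine=25 Juniper=15 → close Dunmere (overflow 12)
  27÷3 = 9 each, +1 to first 0
Round 3: Greywater=18 Hollowpine=34 Juniper=24 → close Hollowpine (overflow 19)
  34÷2 = 17 each, +1 to first 0
Round 4: Greywater=35 Juniper=41 → close Juniper (overflow 31)
  41÷1 = 41 each, +1 to first 0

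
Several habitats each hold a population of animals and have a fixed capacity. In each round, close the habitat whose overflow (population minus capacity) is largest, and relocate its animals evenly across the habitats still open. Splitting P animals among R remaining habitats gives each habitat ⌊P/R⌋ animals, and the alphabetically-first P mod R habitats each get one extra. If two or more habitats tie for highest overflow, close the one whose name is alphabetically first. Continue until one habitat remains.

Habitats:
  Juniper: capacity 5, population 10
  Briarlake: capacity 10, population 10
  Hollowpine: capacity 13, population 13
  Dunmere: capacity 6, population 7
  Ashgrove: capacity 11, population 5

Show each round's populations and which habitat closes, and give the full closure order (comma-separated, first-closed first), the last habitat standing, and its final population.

Closure order: Juniper, Briarlake, Dunmere, Hollowpine
Last habitat: Ashgrove with 45 animals

Round 1: Ashgrove=5 Briarlake=10 Dunmere=7 Hollowpine=13 Juniper=10 → close Juniper (overflow 5)
  10÷4 = 2 each, +1 to first 2
Round 2: Ashgrove=8 Briarlake=13 Dunmere=9 Hollowpine=15 → close Briarlake (overflow 3)
  13÷3 = 4 each, +1 to first 1
Round 3: Ashgrove=13 Dunmere=13 Hollowpine=19 → close Dunmere (overflow 7)
  13÷2 = 6 each, +1 to first 1
Round 4: Ashgrove=20 Hollowpine=25 → close Hollowpine (overflow 12)
  25÷1 = 25 each, +1 to first 0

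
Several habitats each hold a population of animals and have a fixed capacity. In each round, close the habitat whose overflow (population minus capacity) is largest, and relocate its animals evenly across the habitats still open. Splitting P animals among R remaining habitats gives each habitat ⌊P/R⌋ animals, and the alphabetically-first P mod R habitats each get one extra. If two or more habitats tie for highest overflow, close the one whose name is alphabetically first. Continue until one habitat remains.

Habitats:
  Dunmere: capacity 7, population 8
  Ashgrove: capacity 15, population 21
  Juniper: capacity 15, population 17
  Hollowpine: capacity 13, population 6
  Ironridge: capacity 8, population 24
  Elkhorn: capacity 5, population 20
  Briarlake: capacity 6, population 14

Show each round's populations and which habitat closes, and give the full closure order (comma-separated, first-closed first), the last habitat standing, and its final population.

Closure order: Ironridge, Elkhorn, Briarlake, Ashgrove, Dunmere, Juniper
Last habitat: Hollowpine with 110 animals

Round 1: Ashgrove=21 Briarlake=14 Dunmere=8 Elkhorn=20 Hollowpine=6 Ironridge=24 Juniper=17 → close Ironridge (overflow 16)
  24÷6 = 4 each, +1 to first 0
Round 2: Ashgrove=25 Briarlake=18 Dunmere=12 Elkhorn=24 Hollowpine=10 Juniper=21 → close Elkhorn (overflow 19)
  24÷5 = 4 each, +1 to first 4
Round 3: Ashgrove=30 Briarlake=23 Dunmere=17 Hollowpine=15 Juniper=25 → close Briarlake (overflow 17)
  23÷4 = 5 each, +1 to first 3
Round 4: Ashgrove=36 Dunmere=23 Hollowpine=21 Juniper=30 → close Ashgrove (overflow 21)
  36÷3 = 12 each, +1 to first 0
Round 5: Dunmere=35 Hollowpine=33 Juniper=42 → close Dunmere (overflow 28)
  35÷2 = 17 each, +1 to first 1
Round 6: Hollowpine=51 Juniper=59 → close Juniper (overflow 44)
  59÷1 = 59 each, +1 to first 0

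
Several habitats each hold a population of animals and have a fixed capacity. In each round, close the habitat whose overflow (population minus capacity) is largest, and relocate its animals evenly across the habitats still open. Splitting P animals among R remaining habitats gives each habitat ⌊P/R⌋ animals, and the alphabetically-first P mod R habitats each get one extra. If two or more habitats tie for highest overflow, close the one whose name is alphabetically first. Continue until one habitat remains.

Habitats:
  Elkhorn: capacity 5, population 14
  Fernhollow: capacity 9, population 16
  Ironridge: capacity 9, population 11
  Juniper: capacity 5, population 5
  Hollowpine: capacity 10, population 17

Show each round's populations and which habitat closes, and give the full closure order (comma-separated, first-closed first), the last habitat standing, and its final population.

Closure order: Elkhorn, Fernhollow, Hollowpine, Ironridge
Last habitat: Juniper with 63 animals

Round 1: Elkhorn=14 Fernhollow=16 Hollowpine=17 Ironridge=11 Juniper=5 → close Elkhorn (overflow 9)
  14÷4 = 3 each, +1 to first 2
Round 2: Fernhollow=20 Hollowpine=21 Ironridge=14 Juniper=8 → close Fernhollow (overflow 11)
  20÷3 = 6 each, +1 to first 2
Round 3: Hollowpine=28 Ironridge=21 Juniper=14 → close Hollowpine (overflow 18)
  28÷2 = 14 each, +1 to first 0
Round 4: Ironridge=35 Juniper=28 → close Ironridge (overflow 26)
  35÷1 = 35 each, +1 to first 0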